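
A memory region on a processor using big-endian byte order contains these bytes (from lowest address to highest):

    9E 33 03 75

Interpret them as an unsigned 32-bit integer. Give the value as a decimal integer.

2654143349

Big-endian stores the most-significant byte at the lowest address.
The bytes are already most-significant first: 0x9E330375.
0x9E330375 = 2654143349.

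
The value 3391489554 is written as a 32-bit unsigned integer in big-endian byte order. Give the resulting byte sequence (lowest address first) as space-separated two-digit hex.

3391489554 in hexadecimal, padded to 32 bits, is 0xCA260612.
Split into bytes (most-significant first): CA 26 06 12.
Big-endian stores the most-significant byte at the lowest address.
So the memory order matches the most-significant-first order: CA 26 06 12.

CA 26 06 12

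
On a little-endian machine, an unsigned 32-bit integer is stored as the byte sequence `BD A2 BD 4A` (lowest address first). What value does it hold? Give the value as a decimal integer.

Little-endian: lowest address holds the least-significant byte.
Reassemble most-significant byte first: 4A BD A2 BD → 0x4ABDA2BD.
0x4ABDA2BD = 1253941949.

1253941949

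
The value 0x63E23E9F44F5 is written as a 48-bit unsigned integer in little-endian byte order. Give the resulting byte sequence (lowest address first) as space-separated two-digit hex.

Split into bytes (most-significant first): 63 E2 3E 9F 44 F5.
In little-endian order the low byte comes first in memory.
So at ascending addresses the bytes are F5 44 9F 3E E2 63.

F5 44 9F 3E E2 63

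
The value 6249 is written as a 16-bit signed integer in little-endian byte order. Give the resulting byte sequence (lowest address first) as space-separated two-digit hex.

6249 in hexadecimal, padded to 16 bits, is 0x1869.
Split into bytes (most-significant first): 18 69.
Little-endian: lowest address holds the least-significant byte.
So at ascending addresses the bytes are 69 18.

69 18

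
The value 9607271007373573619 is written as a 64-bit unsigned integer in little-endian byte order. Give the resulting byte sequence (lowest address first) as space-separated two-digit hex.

9607271007373573619 in hexadecimal, padded to 64 bits, is 0x8553E21467693DF3.
Split into bytes (most-significant first): 85 53 E2 14 67 69 3D F3.
Little-endian: lowest address holds the least-significant byte.
So at ascending addresses the bytes are F3 3D 69 67 14 E2 53 85.

F3 3D 69 67 14 E2 53 85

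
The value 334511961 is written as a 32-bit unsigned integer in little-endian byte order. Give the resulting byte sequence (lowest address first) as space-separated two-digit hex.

334511961 in hexadecimal, padded to 32 bits, is 0x13F03F59.
Split into bytes (most-significant first): 13 F0 3F 59.
In little-endian order the low byte comes first in memory.
So at ascending addresses the bytes are 59 3F F0 13.

59 3F F0 13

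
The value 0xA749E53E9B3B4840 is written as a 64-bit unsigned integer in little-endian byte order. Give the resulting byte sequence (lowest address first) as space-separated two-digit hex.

Split into bytes (most-significant first): A7 49 E5 3E 9B 3B 48 40.
In little-endian order the low byte comes first in memory.
So at ascending addresses the bytes are 40 48 3B 9B 3E E5 49 A7.

40 48 3B 9B 3E E5 49 A7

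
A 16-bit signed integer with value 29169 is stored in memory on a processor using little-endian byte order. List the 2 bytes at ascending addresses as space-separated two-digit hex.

29169 in hexadecimal, padded to 16 bits, is 0x71F1.
Split into bytes (most-significant first): 71 F1.
Little-endian: lowest address holds the least-significant byte.
So at ascending addresses the bytes are F1 71.

F1 71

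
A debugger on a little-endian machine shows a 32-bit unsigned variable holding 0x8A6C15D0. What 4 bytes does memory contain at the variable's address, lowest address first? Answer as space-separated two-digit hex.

D0 15 6C 8A

Split into bytes (most-significant first): 8A 6C 15 D0.
Little-endian stores the least-significant byte at the lowest address.
So at ascending addresses the bytes are D0 15 6C 8A.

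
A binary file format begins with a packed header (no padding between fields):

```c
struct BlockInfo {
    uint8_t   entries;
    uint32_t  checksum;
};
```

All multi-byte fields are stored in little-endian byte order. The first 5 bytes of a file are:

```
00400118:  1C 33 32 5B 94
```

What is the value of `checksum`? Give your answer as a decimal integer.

2489004595

`checksum` follows `entries` (1 byte), so it starts at byte offset 1 and occupies 4 bytes.
Bytes at offsets 1..4: 33 32 5B 94.
Little-endian stores the least-significant byte at the lowest address.
Reassemble most-significant byte first: 94 5B 32 33 → 0x945B3233.
0x945B3233 = 2489004595.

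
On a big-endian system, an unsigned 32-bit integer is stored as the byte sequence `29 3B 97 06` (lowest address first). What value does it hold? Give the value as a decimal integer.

691771142

Big-endian stores the most-significant byte at the lowest address.
The bytes are already most-significant first: 0x293B9706.
0x293B9706 = 691771142.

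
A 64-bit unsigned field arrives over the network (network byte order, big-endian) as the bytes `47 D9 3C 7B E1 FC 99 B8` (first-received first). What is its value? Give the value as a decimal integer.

Big-endian stores the most-significant byte at the lowest address.
The bytes are already most-significant first: 0x47D93C7BE1FC99B8.
0x47D93C7BE1FC99B8 = 5177235749409167800.

5177235749409167800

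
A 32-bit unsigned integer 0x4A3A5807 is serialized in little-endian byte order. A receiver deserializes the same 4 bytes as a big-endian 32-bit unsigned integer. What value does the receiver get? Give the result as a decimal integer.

Stored little-endian, the bytes at ascending addresses are 07 58 3A 4A.
Read back as big-endian, the last byte is least significant, giving 0x07583A4A.
0x07583A4A = 123222602.

123222602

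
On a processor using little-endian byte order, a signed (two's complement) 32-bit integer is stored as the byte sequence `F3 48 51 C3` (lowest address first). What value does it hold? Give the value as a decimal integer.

-1018083085

In little-endian order the low byte comes first in memory.
Reassemble most-significant byte first: C3 51 48 F3 → 0xC35148F3.
Top bit is set, so as a signed 32-bit value this is 0xC35148F3 − 2^32 = -1018083085.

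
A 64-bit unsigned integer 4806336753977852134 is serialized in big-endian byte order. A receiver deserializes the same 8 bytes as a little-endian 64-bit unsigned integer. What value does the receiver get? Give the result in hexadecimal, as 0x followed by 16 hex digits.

0xE600C10BD089B342

4806336753977852134 in 64-bit hexadecimal is 0x42B389D00BC100E6.
Stored big-endian, the bytes at ascending addresses are 42 B3 89 D0 0B C1 00 E6.
Read back as little-endian, the first byte is least significant, giving 0xE600C10BD089B342.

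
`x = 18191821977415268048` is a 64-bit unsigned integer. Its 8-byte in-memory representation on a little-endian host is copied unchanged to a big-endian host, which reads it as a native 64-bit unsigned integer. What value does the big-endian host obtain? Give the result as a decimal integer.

15003455446773495548

18191821977415268048 in 64-bit hexadecimal is 0xFC7655B43CFB36D0.
Stored little-endian, the bytes at ascending addresses are D0 36 FB 3C B4 55 76 FC.
Read back as big-endian, the last byte is least significant, giving 0xD036FB3CB45576FC.
0xD036FB3CB45576FC = 15003455446773495548.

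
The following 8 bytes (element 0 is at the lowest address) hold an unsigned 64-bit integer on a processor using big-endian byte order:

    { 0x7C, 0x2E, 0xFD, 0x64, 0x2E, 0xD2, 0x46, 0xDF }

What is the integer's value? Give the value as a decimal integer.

In big-endian order the high byte comes first in memory.
The bytes are already most-significant first: 0x7C2EFD642ED246DF.
0x7C2EFD642ED246DF = 8948368116355843807.

8948368116355843807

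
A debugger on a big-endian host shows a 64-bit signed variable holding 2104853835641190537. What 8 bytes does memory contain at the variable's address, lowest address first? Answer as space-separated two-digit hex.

2104853835641190537 in hexadecimal, padded to 64 bits, is 0x1D35F1695982F889.
Split into bytes (most-significant first): 1D 35 F1 69 59 82 F8 89.
Big-endian stores the most-significant byte at the lowest address.
So the memory order matches the most-significant-first order: 1D 35 F1 69 59 82 F8 89.

1D 35 F1 69 59 82 F8 89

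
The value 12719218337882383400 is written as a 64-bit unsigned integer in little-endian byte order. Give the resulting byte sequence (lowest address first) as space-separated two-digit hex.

12719218337882383400 in hexadecimal, padded to 64 bits, is 0xB083BDB0621D2428.
Split into bytes (most-significant first): B0 83 BD B0 62 1D 24 28.
Little-endian stores the least-significant byte at the lowest address.
So at ascending addresses the bytes are 28 24 1D 62 B0 BD 83 B0.

28 24 1D 62 B0 BD 83 B0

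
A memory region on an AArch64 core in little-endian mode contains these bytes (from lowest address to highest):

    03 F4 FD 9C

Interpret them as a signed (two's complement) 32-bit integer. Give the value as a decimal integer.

In little-endian order the low byte comes first in memory.
Reassemble most-significant byte first: 9C FD F4 03 → 0x9CFDF403.
Top bit is set, so as a signed 32-bit value this is 0x9CFDF403 − 2^32 = -1661078525.

-1661078525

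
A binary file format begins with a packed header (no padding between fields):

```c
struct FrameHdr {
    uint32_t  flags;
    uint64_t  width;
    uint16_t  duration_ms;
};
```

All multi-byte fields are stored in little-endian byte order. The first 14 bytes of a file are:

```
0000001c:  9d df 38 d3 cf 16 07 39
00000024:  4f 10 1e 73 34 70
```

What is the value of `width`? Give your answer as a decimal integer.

8295085496108259023

`width` follows `flags` (4 bytes), so it starts at byte offset 4 and occupies 8 bytes.
Bytes at offsets 4..11: CF 16 07 39 4F 10 1E 73.
Little-endian stores the least-significant byte at the lowest address.
Reassemble most-significant byte first: 73 1E 10 4F 39 07 16 CF → 0x731E104F390716CF.
0x731E104F390716CF = 8295085496108259023.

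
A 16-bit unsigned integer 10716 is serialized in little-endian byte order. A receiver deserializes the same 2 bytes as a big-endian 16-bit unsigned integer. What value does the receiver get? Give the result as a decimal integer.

56361

10716 in 16-bit hexadecimal is 0x29DC.
Stored little-endian, the bytes at ascending addresses are DC 29.
Read back as big-endian, the last byte is least significant, giving 0xDC29.
0xDC29 = 56361.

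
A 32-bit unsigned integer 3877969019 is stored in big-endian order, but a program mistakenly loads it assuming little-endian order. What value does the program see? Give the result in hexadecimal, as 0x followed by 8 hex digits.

0x7B1C25E7

3877969019 in 32-bit hexadecimal is 0xE7251C7B.
Stored big-endian, the bytes at ascending addresses are E7 25 1C 7B.
Read back as little-endian, the first byte is least significant, giving 0x7B1C25E7.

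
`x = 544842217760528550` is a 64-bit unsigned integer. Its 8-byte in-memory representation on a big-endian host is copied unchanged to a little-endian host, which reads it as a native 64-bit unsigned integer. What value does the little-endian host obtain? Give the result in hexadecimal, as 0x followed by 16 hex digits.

544842217760528550 in 64-bit hexadecimal is 0x078FAB1C404098A6.
Stored big-endian, the bytes at ascending addresses are 07 8F AB 1C 40 40 98 A6.
Read back as little-endian, the first byte is least significant, giving 0xA69840401CAB8F07.

0xA69840401CAB8F07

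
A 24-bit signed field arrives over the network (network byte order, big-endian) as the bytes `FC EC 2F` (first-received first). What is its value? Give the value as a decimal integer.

In big-endian order the high byte comes first in memory.
The bytes are already most-significant first: 0xFCEC2F.
Top bit is set, so as a signed 24-bit value this is 0xFCEC2F − 2^24 = -201681.

-201681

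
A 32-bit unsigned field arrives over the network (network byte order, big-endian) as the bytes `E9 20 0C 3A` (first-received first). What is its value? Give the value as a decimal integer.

Big-endian: lowest address holds the most-significant byte.
The bytes are already most-significant first: 0xE9200C3A.
0xE9200C3A = 3911191610.

3911191610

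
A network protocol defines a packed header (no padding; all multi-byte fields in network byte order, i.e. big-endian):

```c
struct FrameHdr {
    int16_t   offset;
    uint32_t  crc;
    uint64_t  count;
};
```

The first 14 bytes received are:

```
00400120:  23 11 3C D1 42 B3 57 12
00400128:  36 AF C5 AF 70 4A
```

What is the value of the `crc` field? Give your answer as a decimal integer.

1020347059

`crc` follows `offset` (2 bytes), so it starts at byte offset 2 and occupies 4 bytes.
Bytes at offsets 2..5: 3C D1 42 B3.
Big-endian stores the most-significant byte at the lowest address.
The bytes are already most-significant first: 0x3CD142B3.
0x3CD142B3 = 1020347059.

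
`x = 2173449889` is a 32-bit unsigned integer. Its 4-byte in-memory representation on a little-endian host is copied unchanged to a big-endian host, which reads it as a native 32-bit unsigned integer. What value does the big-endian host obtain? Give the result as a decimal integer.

2173449889 in 32-bit hexadecimal is 0x818C36A1.
Stored little-endian, the bytes at ascending addresses are A1 36 8C 81.
Read back as big-endian, the last byte is least significant, giving 0xA1368C81.
0xA1368C81 = 2704706689.

2704706689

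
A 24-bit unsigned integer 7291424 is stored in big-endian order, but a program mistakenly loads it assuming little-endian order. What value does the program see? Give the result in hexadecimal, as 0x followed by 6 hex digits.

0x20426F

7291424 in 24-bit hexadecimal is 0x6F4220.
Stored big-endian, the bytes at ascending addresses are 6F 42 20.
Read back as little-endian, the first byte is least significant, giving 0x20426F.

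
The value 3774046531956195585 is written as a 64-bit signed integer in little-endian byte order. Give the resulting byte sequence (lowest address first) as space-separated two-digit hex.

01 41 0B 37 53 1B 60 34

3774046531956195585 in hexadecimal, padded to 64 bits, is 0x34601B53370B4101.
Split into bytes (most-significant first): 34 60 1B 53 37 0B 41 01.
Little-endian: lowest address holds the least-significant byte.
So at ascending addresses the bytes are 01 41 0B 37 53 1B 60 34.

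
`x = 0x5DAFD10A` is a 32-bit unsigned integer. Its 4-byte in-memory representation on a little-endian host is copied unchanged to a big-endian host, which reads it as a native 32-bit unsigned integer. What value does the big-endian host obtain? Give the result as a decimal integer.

Stored little-endian, the bytes at ascending addresses are 0A D1 AF 5D.
Read back as big-endian, the last byte is least significant, giving 0x0AD1AF5D.
0x0AD1AF5D = 181514077.

181514077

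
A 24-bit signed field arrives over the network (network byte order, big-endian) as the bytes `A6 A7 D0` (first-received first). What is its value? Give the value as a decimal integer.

Big-endian: lowest address holds the most-significant byte.
The bytes are already most-significant first: 0xA6A7D0.
Top bit is set, so as a signed 24-bit value this is 0xA6A7D0 − 2^24 = -5855280.

-5855280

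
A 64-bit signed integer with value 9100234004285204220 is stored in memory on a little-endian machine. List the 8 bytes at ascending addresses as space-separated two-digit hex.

9100234004285204220 in hexadecimal, padded to 64 bits, is 0x7E4A869C9E59A6FC.
Split into bytes (most-significant first): 7E 4A 86 9C 9E 59 A6 FC.
Little-endian: lowest address holds the least-significant byte.
So at ascending addresses the bytes are FC A6 59 9E 9C 86 4A 7E.

FC A6 59 9E 9C 86 4A 7E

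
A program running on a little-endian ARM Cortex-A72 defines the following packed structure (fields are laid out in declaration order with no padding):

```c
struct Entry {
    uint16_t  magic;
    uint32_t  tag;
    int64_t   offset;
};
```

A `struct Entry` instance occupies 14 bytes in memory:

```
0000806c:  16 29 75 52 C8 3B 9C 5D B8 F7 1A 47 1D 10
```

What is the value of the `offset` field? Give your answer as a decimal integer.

1161162460082232732

`offset` follows `magic` (2 B), `tag` (4 B), so it starts at offset 2 + 4 = 6 and occupies 8 bytes.
Bytes at offsets 6..13: 9C 5D B8 F7 1A 47 1D 10.
In little-endian order the low byte comes first in memory.
Reassemble most-significant byte first: 10 1D 47 1A F7 B8 5D 9C → 0x101D471AF7B85D9C.
0x101D471AF7B85D9C = 1161162460082232732.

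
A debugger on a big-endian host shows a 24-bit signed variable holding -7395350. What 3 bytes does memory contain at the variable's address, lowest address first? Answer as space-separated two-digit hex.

8F 27 EA

Two's complement of -7395350 in 24 bits: 7395350 = 0x70D816; invert → 0x8F27E9; add 1 → 0x8F27EA.
Split into bytes (most-significant first): 8F 27 EA.
Big-endian stores the most-significant byte at the lowest address.
So the memory order matches the most-significant-first order: 8F 27 EA.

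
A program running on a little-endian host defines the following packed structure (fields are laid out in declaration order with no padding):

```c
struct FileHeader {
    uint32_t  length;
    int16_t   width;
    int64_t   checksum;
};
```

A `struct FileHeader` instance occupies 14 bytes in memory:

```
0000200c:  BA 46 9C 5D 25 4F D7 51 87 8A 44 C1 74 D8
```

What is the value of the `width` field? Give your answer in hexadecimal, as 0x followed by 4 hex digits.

0x4F25

`width` follows `length` (4 bytes), so it starts at byte offset 4 and occupies 2 bytes.
Bytes at offsets 4..5: 25 4F.
In little-endian order the low byte comes first in memory.
Reassemble most-significant byte first: 4F 25 → 0x4F25.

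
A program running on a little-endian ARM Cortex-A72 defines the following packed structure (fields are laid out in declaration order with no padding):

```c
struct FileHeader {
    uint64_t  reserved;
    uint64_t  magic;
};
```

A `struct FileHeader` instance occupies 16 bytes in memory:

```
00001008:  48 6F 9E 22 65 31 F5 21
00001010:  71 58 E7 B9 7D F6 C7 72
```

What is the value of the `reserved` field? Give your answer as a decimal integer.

`reserved` is the first field, at byte offset 0, occupying 8 bytes.
Bytes at offsets 0..7: 48 6F 9E 22 65 31 F5 21.
In little-endian order the low byte comes first in memory.
Reassemble most-significant byte first: 21 F5 31 65 22 9E 6F 48 → 0x21F53165229E6F48.
0x21F53165229E6F48 = 2446916282987999048.

2446916282987999048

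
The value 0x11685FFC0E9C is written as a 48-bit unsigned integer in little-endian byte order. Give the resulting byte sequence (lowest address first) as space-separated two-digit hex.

Split into bytes (most-significant first): 11 68 5F FC 0E 9C.
Little-endian stores the least-significant byte at the lowest address.
So at ascending addresses the bytes are 9C 0E FC 5F 68 11.

9C 0E FC 5F 68 11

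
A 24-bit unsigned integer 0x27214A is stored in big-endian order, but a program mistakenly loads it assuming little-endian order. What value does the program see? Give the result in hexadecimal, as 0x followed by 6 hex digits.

Stored big-endian, the bytes at ascending addresses are 27 21 4A.
Read back as little-endian, the first byte is least significant, giving 0x4A2127.

0x4A2127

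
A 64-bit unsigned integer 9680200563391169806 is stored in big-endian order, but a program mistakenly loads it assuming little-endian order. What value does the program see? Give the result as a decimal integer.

1046374288631486086

9680200563391169806 in 64-bit hexadecimal is 0x8656FB1FDF77850E.
Stored big-endian, the bytes at ascending addresses are 86 56 FB 1F DF 77 85 0E.
Read back as little-endian, the first byte is least significant, giving 0x0E8577DF1FFB5686.
0x0E8577DF1FFB5686 = 1046374288631486086.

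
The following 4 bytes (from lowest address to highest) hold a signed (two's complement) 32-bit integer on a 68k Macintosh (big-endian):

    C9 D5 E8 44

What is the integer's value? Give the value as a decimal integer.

-908728252

Big-endian: lowest address holds the most-significant byte.
The bytes are already most-significant first: 0xC9D5E844.
Top bit is set, so as a signed 32-bit value this is 0xC9D5E844 − 2^32 = -908728252.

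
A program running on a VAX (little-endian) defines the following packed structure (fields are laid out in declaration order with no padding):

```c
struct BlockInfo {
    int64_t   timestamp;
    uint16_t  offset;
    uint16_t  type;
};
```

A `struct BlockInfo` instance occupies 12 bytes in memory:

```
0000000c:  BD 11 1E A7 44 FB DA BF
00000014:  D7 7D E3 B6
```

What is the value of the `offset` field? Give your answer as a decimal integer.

`offset` follows `timestamp` (8 bytes), so it starts at byte offset 8 and occupies 2 bytes.
Bytes at offsets 8..9: D7 7D.
In little-endian order the low byte comes first in memory.
Reassemble most-significant byte first: 7D D7 → 0x7DD7.
0x7DD7 = 32215.

32215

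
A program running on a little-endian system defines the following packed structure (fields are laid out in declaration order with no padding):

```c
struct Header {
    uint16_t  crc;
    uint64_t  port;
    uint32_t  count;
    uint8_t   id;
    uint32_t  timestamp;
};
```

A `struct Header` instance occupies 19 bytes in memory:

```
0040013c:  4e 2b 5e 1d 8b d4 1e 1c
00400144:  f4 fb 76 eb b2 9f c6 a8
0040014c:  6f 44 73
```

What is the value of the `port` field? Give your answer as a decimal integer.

`port` follows `crc` (2 bytes), so it starts at byte offset 2 and occupies 8 bytes.
Bytes at offsets 2..9: 5E 1D 8B D4 1E 1C F4 FB.
Little-endian stores the least-significant byte at the lowest address.
Reassemble most-significant byte first: FB F4 1C 1E D4 8B 1D 5E → 0xFBF41C1ED48B1D5E.
0xFBF41C1ED48B1D5E = 18155166916577795422.

18155166916577795422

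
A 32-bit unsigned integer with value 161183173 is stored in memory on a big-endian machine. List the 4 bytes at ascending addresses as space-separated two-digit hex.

09 9B 75 C5

161183173 in hexadecimal, padded to 32 bits, is 0x099B75C5.
Split into bytes (most-significant first): 09 9B 75 C5.
In big-endian order the high byte comes first in memory.
So the memory order matches the most-significant-first order: 09 9B 75 C5.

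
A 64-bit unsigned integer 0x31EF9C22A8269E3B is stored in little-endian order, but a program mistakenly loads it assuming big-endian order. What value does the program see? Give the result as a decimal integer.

Stored little-endian, the bytes at ascending addresses are 3B 9E 26 A8 22 9C EF 31.
Read back as big-endian, the last byte is least significant, giving 0x3B9E26A8229CEF31.
0x3B9E26A8229CEF31 = 4295913598135103281.

4295913598135103281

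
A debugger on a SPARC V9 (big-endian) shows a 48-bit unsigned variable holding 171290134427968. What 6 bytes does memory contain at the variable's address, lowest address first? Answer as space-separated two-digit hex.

171290134427968 in hexadecimal, padded to 48 bits, is 0x9BC9979DB940.
Split into bytes (most-significant first): 9B C9 97 9D B9 40.
Big-endian stores the most-significant byte at the lowest address.
So the memory order matches the most-significant-first order: 9B C9 97 9D B9 40.

9B C9 97 9D B9 40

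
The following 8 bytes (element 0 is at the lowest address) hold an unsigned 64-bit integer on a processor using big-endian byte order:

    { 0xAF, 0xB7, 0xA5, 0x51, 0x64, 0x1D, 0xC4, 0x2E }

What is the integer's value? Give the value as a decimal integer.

12661770646366045230

Big-endian stores the most-significant byte at the lowest address.
The bytes are already most-significant first: 0xAFB7A551641DC42E.
0xAFB7A551641DC42E = 12661770646366045230.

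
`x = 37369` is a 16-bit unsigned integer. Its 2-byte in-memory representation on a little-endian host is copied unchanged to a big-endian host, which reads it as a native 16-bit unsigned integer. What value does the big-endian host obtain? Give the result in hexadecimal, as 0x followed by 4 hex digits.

0xF991

37369 in 16-bit hexadecimal is 0x91F9.
Stored little-endian, the bytes at ascending addresses are F9 91.
Read back as big-endian, the last byte is least significant, giving 0xF991.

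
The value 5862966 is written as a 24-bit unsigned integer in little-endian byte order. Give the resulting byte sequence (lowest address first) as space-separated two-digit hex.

36 76 59

5862966 in hexadecimal, padded to 24 bits, is 0x597636.
Split into bytes (most-significant first): 59 76 36.
In little-endian order the low byte comes first in memory.
So at ascending addresses the bytes are 36 76 59.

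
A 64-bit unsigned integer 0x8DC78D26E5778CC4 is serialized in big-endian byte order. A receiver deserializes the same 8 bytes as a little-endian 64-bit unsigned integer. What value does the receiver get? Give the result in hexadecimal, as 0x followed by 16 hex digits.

Stored big-endian, the bytes at ascending addresses are 8D C7 8D 26 E5 77 8C C4.
Read back as little-endian, the first byte is least significant, giving 0xC48C77E5268DC78D.

0xC48C77E5268DC78D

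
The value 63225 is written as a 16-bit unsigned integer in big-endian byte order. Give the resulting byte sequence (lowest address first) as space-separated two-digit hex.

F6 F9

63225 in hexadecimal, padded to 16 bits, is 0xF6F9.
Split into bytes (most-significant first): F6 F9.
Big-endian stores the most-significant byte at the lowest address.
So the memory order matches the most-significant-first order: F6 F9.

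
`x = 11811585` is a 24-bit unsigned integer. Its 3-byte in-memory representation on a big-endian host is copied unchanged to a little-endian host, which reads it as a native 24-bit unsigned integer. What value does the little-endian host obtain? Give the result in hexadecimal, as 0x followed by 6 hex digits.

0x013BB4

11811585 in 24-bit hexadecimal is 0xB43B01.
Stored big-endian, the bytes at ascending addresses are B4 3B 01.
Read back as little-endian, the first byte is least significant, giving 0x013BB4.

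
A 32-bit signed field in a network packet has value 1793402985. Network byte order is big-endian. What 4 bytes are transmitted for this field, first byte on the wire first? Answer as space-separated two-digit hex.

1793402985 in hexadecimal, padded to 32 bits, is 0x6AE52869.
Split into bytes (most-significant first): 6A E5 28 69.
Big-endian: lowest address holds the most-significant byte.
So the memory order matches the most-significant-first order: 6A E5 28 69.

6A E5 28 69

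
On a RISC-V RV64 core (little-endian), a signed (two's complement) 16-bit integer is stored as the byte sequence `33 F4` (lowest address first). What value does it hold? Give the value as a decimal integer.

-3021

In little-endian order the low byte comes first in memory.
Reassemble most-significant byte first: F4 33 → 0xF433.
Top bit is set, so as a signed 16-bit value this is 0xF433 − 2^16 = -3021.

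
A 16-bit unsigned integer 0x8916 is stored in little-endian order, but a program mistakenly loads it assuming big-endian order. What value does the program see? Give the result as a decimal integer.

Stored little-endian, the bytes at ascending addresses are 16 89.
Read back as big-endian, the last byte is least significant, giving 0x1689.
0x1689 = 5769.

5769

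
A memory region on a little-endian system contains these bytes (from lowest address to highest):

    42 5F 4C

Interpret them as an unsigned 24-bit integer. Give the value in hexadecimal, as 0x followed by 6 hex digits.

In little-endian order the low byte comes first in memory.
Reassemble most-significant byte first: 4C 5F 42 → 0x4C5F42.

0x4C5F42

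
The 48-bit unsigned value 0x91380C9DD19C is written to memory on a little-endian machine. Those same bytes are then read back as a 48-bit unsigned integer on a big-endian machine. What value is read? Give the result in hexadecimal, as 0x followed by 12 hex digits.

Stored little-endian, the bytes at ascending addresses are 9C D1 9D 0C 38 91.
Read back as big-endian, the last byte is least significant, giving 0x9CD19D0C3891.

0x9CD19D0C3891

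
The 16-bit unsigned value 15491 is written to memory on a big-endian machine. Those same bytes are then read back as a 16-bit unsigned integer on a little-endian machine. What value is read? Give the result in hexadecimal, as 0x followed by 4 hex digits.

0x833C

15491 in 16-bit hexadecimal is 0x3C83.
Stored big-endian, the bytes at ascending addresses are 3C 83.
Read back as little-endian, the first byte is least significant, giving 0x833C.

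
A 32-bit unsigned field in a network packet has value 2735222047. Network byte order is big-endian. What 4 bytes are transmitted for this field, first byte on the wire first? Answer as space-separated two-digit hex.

A3 08 2D 1F

2735222047 in hexadecimal, padded to 32 bits, is 0xA3082D1F.
Split into bytes (most-significant first): A3 08 2D 1F.
Big-endian stores the most-significant byte at the lowest address.
So the memory order matches the most-significant-first order: A3 08 2D 1F.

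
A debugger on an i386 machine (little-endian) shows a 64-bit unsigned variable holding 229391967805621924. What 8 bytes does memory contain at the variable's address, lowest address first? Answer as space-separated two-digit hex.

229391967805621924 in hexadecimal, padded to 64 bits, is 0x032EF6C78361C6A4.
Split into bytes (most-significant first): 03 2E F6 C7 83 61 C6 A4.
Little-endian: lowest address holds the least-significant byte.
So at ascending addresses the bytes are A4 C6 61 83 C7 F6 2E 03.

A4 C6 61 83 C7 F6 2E 03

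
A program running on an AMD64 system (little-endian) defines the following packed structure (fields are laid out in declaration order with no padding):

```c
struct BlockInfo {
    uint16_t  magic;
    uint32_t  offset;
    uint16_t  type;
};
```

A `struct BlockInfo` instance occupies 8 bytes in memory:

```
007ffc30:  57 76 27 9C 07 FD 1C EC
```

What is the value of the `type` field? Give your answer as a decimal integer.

60444

`type` follows `magic` (2 B), `offset` (4 B), so it starts at offset 2 + 4 = 6 and occupies 2 bytes.
Bytes at offsets 6..7: 1C EC.
In little-endian order the low byte comes first in memory.
Reassemble most-significant byte first: EC 1C → 0xEC1C.
0xEC1C = 60444.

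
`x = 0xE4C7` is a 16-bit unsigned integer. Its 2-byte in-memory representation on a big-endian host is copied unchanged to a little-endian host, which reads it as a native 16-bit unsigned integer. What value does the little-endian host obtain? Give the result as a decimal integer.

Stored big-endian, the bytes at ascending addresses are E4 C7.
Read back as little-endian, the first byte is least significant, giving 0xC7E4.
0xC7E4 = 51172.

51172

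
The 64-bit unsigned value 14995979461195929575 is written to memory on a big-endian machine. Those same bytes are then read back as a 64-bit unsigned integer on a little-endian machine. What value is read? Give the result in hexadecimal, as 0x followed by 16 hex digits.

0xE717A32BDE6B1CD0

14995979461195929575 in 64-bit hexadecimal is 0xD01C6BDE2BA317E7.
Stored big-endian, the bytes at ascending addresses are D0 1C 6B DE 2B A3 17 E7.
Read back as little-endian, the first byte is least significant, giving 0xE717A32BDE6B1CD0.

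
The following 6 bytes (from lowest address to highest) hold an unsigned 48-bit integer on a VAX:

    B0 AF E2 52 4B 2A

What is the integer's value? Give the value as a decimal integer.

Little-endian stores the least-significant byte at the lowest address.
Reassemble most-significant byte first: 2A 4B 52 E2 AF B0 → 0x2A4B52E2AFB0.
0x2A4B52E2AFB0 = 46503001501616.

46503001501616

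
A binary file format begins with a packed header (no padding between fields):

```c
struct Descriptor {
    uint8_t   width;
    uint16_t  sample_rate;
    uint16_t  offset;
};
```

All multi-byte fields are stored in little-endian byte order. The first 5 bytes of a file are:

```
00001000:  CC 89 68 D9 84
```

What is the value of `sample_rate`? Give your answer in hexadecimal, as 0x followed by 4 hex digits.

`sample_rate` follows `width` (1 byte), so it starts at byte offset 1 and occupies 2 bytes.
Bytes at offsets 1..2: 89 68.
In little-endian order the low byte comes first in memory.
Reassemble most-significant byte first: 68 89 → 0x6889.

0x6889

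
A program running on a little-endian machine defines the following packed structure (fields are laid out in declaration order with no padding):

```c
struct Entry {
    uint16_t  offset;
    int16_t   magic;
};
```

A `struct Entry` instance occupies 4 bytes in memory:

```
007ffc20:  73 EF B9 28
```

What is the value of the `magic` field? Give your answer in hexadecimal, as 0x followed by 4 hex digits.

0x28B9

`magic` follows `offset` (2 bytes), so it starts at byte offset 2 and occupies 2 bytes.
Bytes at offsets 2..3: B9 28.
Little-endian stores the least-significant byte at the lowest address.
Reassemble most-significant byte first: 28 B9 → 0x28B9.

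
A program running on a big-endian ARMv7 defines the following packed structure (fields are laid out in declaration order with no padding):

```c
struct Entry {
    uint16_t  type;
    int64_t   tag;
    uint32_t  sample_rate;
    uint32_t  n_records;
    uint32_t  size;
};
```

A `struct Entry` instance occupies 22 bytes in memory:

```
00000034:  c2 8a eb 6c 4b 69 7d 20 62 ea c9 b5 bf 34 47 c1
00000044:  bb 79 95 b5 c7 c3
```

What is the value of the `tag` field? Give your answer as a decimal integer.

-1482727260868812054

`tag` follows `type` (2 bytes), so it starts at byte offset 2 and occupies 8 bytes.
Bytes at offsets 2..9: EB 6C 4B 69 7D 20 62 EA.
Big-endian stores the most-significant byte at the lowest address.
The bytes are already most-significant first: 0xEB6C4B697D2062EA.
Top bit is set, so as a signed 64-bit value this is 0xEB6C4B697D2062EA − 2^64 = -1482727260868812054.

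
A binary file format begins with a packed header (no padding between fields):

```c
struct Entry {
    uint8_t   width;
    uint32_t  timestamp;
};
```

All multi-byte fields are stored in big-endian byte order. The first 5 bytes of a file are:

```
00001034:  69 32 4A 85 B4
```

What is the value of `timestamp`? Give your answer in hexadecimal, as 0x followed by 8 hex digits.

0x324A85B4

`timestamp` follows `width` (1 byte), so it starts at byte offset 1 and occupies 4 bytes.
Bytes at offsets 1..4: 32 4A 85 B4.
In big-endian order the high byte comes first in memory.
The bytes are already most-significant first: 0x324A85B4.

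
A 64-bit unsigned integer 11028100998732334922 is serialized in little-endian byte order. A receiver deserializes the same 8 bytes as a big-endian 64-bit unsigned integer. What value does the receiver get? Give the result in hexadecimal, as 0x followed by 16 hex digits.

11028100998732334922 in 64-bit hexadecimal is 0x990BAF6DD092474A.
Stored little-endian, the bytes at ascending addresses are 4A 47 92 D0 6D AF 0B 99.
Read back as big-endian, the last byte is least significant, giving 0x4A4792D06DAF0B99.

0x4A4792D06DAF0B99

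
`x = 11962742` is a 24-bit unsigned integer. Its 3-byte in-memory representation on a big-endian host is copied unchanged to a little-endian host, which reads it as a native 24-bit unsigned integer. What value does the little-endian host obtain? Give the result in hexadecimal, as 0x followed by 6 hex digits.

0x7689B6

11962742 in 24-bit hexadecimal is 0xB68976.
Stored big-endian, the bytes at ascending addresses are B6 89 76.
Read back as little-endian, the first byte is least significant, giving 0x7689B6.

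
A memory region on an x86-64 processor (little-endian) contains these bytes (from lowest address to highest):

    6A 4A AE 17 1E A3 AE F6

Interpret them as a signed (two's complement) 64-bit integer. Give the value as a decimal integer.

-671419944789980566

Little-endian stores the least-significant byte at the lowest address.
Reassemble most-significant byte first: F6 AE A3 1E 17 AE 4A 6A → 0xF6AEA31E17AE4A6A.
Top bit is set, so as a signed 64-bit value this is 0xF6AEA31E17AE4A6A − 2^64 = -671419944789980566.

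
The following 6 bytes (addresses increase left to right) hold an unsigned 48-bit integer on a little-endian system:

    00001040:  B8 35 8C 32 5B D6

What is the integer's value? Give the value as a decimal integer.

235687178417592

Little-endian stores the least-significant byte at the lowest address.
Reassemble most-significant byte first: D6 5B 32 8C 35 B8 → 0xD65B328C35B8.
0xD65B328C35B8 = 235687178417592.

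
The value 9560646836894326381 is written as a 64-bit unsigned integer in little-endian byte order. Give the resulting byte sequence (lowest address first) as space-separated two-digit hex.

6D 5E 0C C8 A4 3D AE 84

9560646836894326381 in hexadecimal, padded to 64 bits, is 0x84AE3DA4C80C5E6D.
Split into bytes (most-significant first): 84 AE 3D A4 C8 0C 5E 6D.
In little-endian order the low byte comes first in memory.
So at ascending addresses the bytes are 6D 5E 0C C8 A4 3D AE 84.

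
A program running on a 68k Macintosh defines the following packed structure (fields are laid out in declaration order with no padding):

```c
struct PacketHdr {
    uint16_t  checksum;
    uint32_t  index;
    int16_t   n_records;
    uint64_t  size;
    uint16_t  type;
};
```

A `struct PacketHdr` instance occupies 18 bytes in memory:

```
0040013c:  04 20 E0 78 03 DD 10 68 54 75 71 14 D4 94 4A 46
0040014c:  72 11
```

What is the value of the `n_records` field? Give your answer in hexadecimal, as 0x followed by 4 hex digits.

`n_records` follows `checksum` (2 B), `index` (4 B), so it starts at offset 2 + 4 = 6 and occupies 2 bytes.
Bytes at offsets 6..7: 10 68.
Big-endian: lowest address holds the most-significant byte.
The bytes are already most-significant first: 0x1068.

0x1068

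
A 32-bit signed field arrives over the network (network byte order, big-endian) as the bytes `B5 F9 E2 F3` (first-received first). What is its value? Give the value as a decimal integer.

In big-endian order the high byte comes first in memory.
The bytes are already most-significant first: 0xB5F9E2F3.
Top bit is set, so as a signed 32-bit value this is 0xB5F9E2F3 − 2^32 = -1241914637.

-1241914637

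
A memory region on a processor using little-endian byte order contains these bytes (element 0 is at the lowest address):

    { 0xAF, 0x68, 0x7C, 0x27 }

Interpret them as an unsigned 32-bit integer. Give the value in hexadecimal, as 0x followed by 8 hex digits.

0x277C68AF

Little-endian stores the least-significant byte at the lowest address.
Reassemble most-significant byte first: 27 7C 68 AF → 0x277C68AF.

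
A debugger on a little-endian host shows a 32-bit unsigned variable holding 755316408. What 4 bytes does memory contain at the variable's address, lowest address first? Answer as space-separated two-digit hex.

755316408 in hexadecimal, padded to 32 bits, is 0x2D0536B8.
Split into bytes (most-significant first): 2D 05 36 B8.
Little-endian stores the least-significant byte at the lowest address.
So at ascending addresses the bytes are B8 36 05 2D.

B8 36 05 2D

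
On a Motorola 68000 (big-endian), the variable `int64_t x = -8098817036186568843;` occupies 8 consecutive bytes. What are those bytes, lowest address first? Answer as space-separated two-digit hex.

Two's complement of -8098817036186568843 in 64 bits: 8098817036186568843 = 0x7064C72F5EC8488B; invert → 0x8F9B38D0A137B774; add 1 → 0x8F9B38D0A137B775.
Split into bytes (most-significant first): 8F 9B 38 D0 A1 37 B7 75.
Big-endian stores the most-significant byte at the lowest address.
So the memory order matches the most-significant-first order: 8F 9B 38 D0 A1 37 B7 75.

8F 9B 38 D0 A1 37 B7 75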